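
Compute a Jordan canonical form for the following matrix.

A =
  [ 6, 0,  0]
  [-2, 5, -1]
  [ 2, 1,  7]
J_2(6) ⊕ J_1(6)

The characteristic polynomial is
  det(x·I − A) = x^3 - 18*x^2 + 108*x - 216 = (x - 6)^3

Eigenvalues and multiplicities (the geometric multiplicity of λ is n − rank(A − λI), which equals the number of Jordan blocks for λ):
  λ = 6: algebraic multiplicity = 3, geometric multiplicity = 2

Determining the block sizes for each eigenvalue:
  λ = 6: 2 blocks summing to 3 forces exactly one block of size 2 and the rest size 1 → block sizes [2, 1]

Assembling the blocks gives a Jordan form
J =
  [6, 1, 0]
  [0, 6, 0]
  [0, 0, 6]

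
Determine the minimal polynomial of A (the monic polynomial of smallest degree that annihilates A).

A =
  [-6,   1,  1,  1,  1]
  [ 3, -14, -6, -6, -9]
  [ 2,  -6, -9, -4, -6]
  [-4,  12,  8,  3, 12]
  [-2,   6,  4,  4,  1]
x^3 + 15*x^2 + 75*x + 125

The characteristic polynomial is χ_A(x) = (x + 5)^5, so the eigenvalues are known. The minimal polynomial is
  m_A(x) = Π_λ (x − λ)^{k_λ}
where k_λ is the size of the *largest* Jordan block for λ (equivalently, the smallest k with (A − λI)^k v = 0 for every generalised eigenvector v of λ).

  λ = -5: largest Jordan block has size 3, contributing (x + 5)^3

So m_A(x) = (x + 5)^3 = x^3 + 15*x^2 + 75*x + 125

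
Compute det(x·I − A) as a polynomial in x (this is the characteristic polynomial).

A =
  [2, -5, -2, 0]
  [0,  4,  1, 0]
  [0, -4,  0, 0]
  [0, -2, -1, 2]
x^4 - 8*x^3 + 24*x^2 - 32*x + 16

Expanding det(x·I − A) (e.g. by cofactor expansion or by noting that A is similar to its Jordan form J, which has the same characteristic polynomial as A) gives
  χ_A(x) = x^4 - 8*x^3 + 24*x^2 - 32*x + 16
which factors as (x - 2)^4. The eigenvalues (with algebraic multiplicities) are λ = 2 with multiplicity 4.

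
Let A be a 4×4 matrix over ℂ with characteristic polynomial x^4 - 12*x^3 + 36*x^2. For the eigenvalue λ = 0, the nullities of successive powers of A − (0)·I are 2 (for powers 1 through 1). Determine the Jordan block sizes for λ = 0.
Block sizes for λ = 0: [1, 1]

From the dimensions of kernels of powers, the number of Jordan blocks of size at least j is d_j − d_{j−1} where d_j = dim ker(N^j) (with d_0 = 0). Computing the differences gives [2].
The number of blocks of size exactly k is (#blocks of size ≥ k) − (#blocks of size ≥ k + 1), so the partition is: 2 block(s) of size 1.
In nonincreasing order the block sizes are [1, 1].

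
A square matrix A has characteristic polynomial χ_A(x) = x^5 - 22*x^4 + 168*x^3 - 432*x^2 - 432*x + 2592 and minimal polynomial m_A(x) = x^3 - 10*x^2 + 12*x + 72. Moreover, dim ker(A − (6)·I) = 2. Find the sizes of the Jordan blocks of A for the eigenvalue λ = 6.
Block sizes for λ = 6: [2, 2]

Step 1 — from the characteristic polynomial, algebraic multiplicity of λ = 6 is 4. From dim ker(A − (6)·I) = 2, there are exactly 2 Jordan blocks for λ = 6.
Step 2 — from the minimal polynomial, the factor (x − 6)^2 tells us the largest block for λ = 6 has size 2.
Step 3 — with total size 4, 2 blocks, and largest block 2, the block sizes (in nonincreasing order) are [2, 2].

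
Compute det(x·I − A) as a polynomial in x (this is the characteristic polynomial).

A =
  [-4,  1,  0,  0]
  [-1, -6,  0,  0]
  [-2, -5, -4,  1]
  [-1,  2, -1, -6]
x^4 + 20*x^3 + 150*x^2 + 500*x + 625

Expanding det(x·I − A) (e.g. by cofactor expansion or by noting that A is similar to its Jordan form J, which has the same characteristic polynomial as A) gives
  χ_A(x) = x^4 + 20*x^3 + 150*x^2 + 500*x + 625
which factors as (x + 5)^4. The eigenvalues (with algebraic multiplicities) are λ = -5 with multiplicity 4.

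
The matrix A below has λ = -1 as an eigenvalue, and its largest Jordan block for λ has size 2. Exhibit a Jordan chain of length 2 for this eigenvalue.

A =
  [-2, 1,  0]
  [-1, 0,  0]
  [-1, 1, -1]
A Jordan chain for λ = -1 of length 2:
v_1 = (-1, -1, -1)ᵀ
v_2 = (1, 0, 0)ᵀ

Let N = A − (-1)·I. We want v_2 with N^2 v_2 = 0 but N^1 v_2 ≠ 0; then v_{j-1} := N · v_j for j = 2, …, 2.

Pick v_2 = (1, 0, 0)ᵀ.
Then v_1 = N · v_2 = (-1, -1, -1)ᵀ.

Sanity check: (A − (-1)·I) v_1 = (0, 0, 0)ᵀ = 0. ✓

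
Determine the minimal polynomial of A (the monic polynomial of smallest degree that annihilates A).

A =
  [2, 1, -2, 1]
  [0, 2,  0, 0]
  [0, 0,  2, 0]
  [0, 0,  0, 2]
x^2 - 4*x + 4

The characteristic polynomial is χ_A(x) = (x - 2)^4, so the eigenvalues are known. The minimal polynomial is
  m_A(x) = Π_λ (x − λ)^{k_λ}
where k_λ is the size of the *largest* Jordan block for λ (equivalently, the smallest k with (A − λI)^k v = 0 for every generalised eigenvector v of λ).

  λ = 2: largest Jordan block has size 2, contributing (x − 2)^2

So m_A(x) = (x - 2)^2 = x^2 - 4*x + 4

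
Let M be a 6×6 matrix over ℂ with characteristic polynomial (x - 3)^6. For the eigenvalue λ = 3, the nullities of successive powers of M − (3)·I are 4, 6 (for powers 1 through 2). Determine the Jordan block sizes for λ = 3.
Block sizes for λ = 3: [2, 2, 1, 1]

From the dimensions of kernels of powers, the number of Jordan blocks of size at least j is d_j − d_{j−1} where d_j = dim ker(N^j) (with d_0 = 0). Computing the differences gives [4, 2].
The number of blocks of size exactly k is (#blocks of size ≥ k) − (#blocks of size ≥ k + 1), so the partition is: 2 block(s) of size 1, 2 block(s) of size 2.
In nonincreasing order the block sizes are [2, 2, 1, 1].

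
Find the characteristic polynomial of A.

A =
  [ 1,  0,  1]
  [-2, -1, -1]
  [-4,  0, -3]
x^3 + 3*x^2 + 3*x + 1

Expanding det(x·I − A) (e.g. by cofactor expansion or by noting that A is similar to its Jordan form J, which has the same characteristic polynomial as A) gives
  χ_A(x) = x^3 + 3*x^2 + 3*x + 1
which factors as (x + 1)^3. The eigenvalues (with algebraic multiplicities) are λ = -1 with multiplicity 3.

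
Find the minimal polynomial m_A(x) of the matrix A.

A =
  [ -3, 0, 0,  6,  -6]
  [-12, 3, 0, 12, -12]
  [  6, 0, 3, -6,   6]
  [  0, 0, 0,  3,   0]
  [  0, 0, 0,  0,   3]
x^2 - 9

The characteristic polynomial is χ_A(x) = (x - 3)^4*(x + 3), so the eigenvalues are known. The minimal polynomial is
  m_A(x) = Π_λ (x − λ)^{k_λ}
where k_λ is the size of the *largest* Jordan block for λ (equivalently, the smallest k with (A − λI)^k v = 0 for every generalised eigenvector v of λ).

  λ = -3: largest Jordan block has size 1, contributing (x + 3)
  λ = 3: largest Jordan block has size 1, contributing (x − 3)

So m_A(x) = (x - 3)*(x + 3) = x^2 - 9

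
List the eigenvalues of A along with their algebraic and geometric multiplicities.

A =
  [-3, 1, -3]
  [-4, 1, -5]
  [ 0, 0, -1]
λ = -1: alg = 3, geom = 1

Step 1 — factor the characteristic polynomial to read off the algebraic multiplicities:
  χ_A(x) = (x + 1)^3

Step 2 — compute geometric multiplicities via the rank-nullity identity g(λ) = n − rank(A − λI):
  rank(A − (-1)·I) = 2, so dim ker(A − (-1)·I) = n − 2 = 1

Summary:
  λ = -1: algebraic multiplicity = 3, geometric multiplicity = 1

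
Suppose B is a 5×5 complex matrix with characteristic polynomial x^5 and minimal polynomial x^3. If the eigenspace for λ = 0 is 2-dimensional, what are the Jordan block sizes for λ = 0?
Block sizes for λ = 0: [3, 2]

Step 1 — from the characteristic polynomial, algebraic multiplicity of λ = 0 is 5. From dim ker(B − (0)·I) = 2, there are exactly 2 Jordan blocks for λ = 0.
Step 2 — from the minimal polynomial, the factor (x − 0)^3 tells us the largest block for λ = 0 has size 3.
Step 3 — with total size 5, 2 blocks, and largest block 3, the block sizes (in nonincreasing order) are [3, 2].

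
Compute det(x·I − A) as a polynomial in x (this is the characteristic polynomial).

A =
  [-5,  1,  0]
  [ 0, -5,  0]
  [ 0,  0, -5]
x^3 + 15*x^2 + 75*x + 125

Expanding det(x·I − A) (e.g. by cofactor expansion or by noting that A is similar to its Jordan form J, which has the same characteristic polynomial as A) gives
  χ_A(x) = x^3 + 15*x^2 + 75*x + 125
which factors as (x + 5)^3. The eigenvalues (with algebraic multiplicities) are λ = -5 with multiplicity 3.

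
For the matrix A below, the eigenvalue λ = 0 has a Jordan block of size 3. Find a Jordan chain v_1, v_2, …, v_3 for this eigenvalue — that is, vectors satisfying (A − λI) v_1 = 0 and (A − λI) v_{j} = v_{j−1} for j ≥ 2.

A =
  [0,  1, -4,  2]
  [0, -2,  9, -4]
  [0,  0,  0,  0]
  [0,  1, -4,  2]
A Jordan chain for λ = 0 of length 3:
v_1 = (1, -2, 0, 1)ᵀ
v_2 = (-4, 9, 0, -4)ᵀ
v_3 = (0, 0, 1, 0)ᵀ

Let N = A − (0)·I. We want v_3 with N^3 v_3 = 0 but N^2 v_3 ≠ 0; then v_{j-1} := N · v_j for j = 3, …, 2.

Pick v_3 = (0, 0, 1, 0)ᵀ.
Then v_2 = N · v_3 = (-4, 9, 0, -4)ᵀ.
Then v_1 = N · v_2 = (1, -2, 0, 1)ᵀ.

Sanity check: (A − (0)·I) v_1 = (0, 0, 0, 0)ᵀ = 0. ✓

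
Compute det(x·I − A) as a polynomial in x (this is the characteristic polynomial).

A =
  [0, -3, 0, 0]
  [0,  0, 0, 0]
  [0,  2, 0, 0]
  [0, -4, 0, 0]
x^4

Expanding det(x·I − A) (e.g. by cofactor expansion or by noting that A is similar to its Jordan form J, which has the same characteristic polynomial as A) gives
  χ_A(x) = x^4
which factors as x^4. The eigenvalues (with algebraic multiplicities) are λ = 0 with multiplicity 4.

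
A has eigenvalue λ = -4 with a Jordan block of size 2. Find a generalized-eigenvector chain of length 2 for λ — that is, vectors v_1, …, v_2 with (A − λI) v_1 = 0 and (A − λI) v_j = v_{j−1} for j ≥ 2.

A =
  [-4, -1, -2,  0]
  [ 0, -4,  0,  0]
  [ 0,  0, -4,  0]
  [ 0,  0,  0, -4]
A Jordan chain for λ = -4 of length 2:
v_1 = (-1, 0, 0, 0)ᵀ
v_2 = (0, 1, 0, 0)ᵀ

Let N = A − (-4)·I. We want v_2 with N^2 v_2 = 0 but N^1 v_2 ≠ 0; then v_{j-1} := N · v_j for j = 2, …, 2.

Pick v_2 = (0, 1, 0, 0)ᵀ.
Then v_1 = N · v_2 = (-1, 0, 0, 0)ᵀ.

Sanity check: (A − (-4)·I) v_1 = (0, 0, 0, 0)ᵀ = 0. ✓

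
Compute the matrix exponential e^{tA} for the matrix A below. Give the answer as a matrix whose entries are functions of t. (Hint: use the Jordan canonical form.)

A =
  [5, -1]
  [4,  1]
e^{tA} =
  [2*t*exp(3*t) + exp(3*t), -t*exp(3*t)]
  [4*t*exp(3*t), -2*t*exp(3*t) + exp(3*t)]

Strategy: write A = P · J · P⁻¹ where J is a Jordan canonical form, so e^{tA} = P · e^{tJ} · P⁻¹, and e^{tJ} can be computed block-by-block.

A has Jordan form
J =
  [3, 1]
  [0, 3]
(up to reordering of blocks).

Per-block formulas:
  For a 2×2 Jordan block J_2(3): exp(t · J_2(3)) = e^(3t)·(I + t·N), where N is the 2×2 nilpotent shift.

After assembling e^{tJ} and conjugating by P, we get:

e^{tA} =
  [2*t*exp(3*t) + exp(3*t), -t*exp(3*t)]
  [4*t*exp(3*t), -2*t*exp(3*t) + exp(3*t)]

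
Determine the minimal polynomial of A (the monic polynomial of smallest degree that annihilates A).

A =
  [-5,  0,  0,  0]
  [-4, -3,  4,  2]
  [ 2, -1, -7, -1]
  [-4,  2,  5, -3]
x^3 + 13*x^2 + 56*x + 80

The characteristic polynomial is χ_A(x) = (x + 4)^2*(x + 5)^2, so the eigenvalues are known. The minimal polynomial is
  m_A(x) = Π_λ (x − λ)^{k_λ}
where k_λ is the size of the *largest* Jordan block for λ (equivalently, the smallest k with (A − λI)^k v = 0 for every generalised eigenvector v of λ).

  λ = -5: largest Jordan block has size 1, contributing (x + 5)
  λ = -4: largest Jordan block has size 2, contributing (x + 4)^2

So m_A(x) = (x + 4)^2*(x + 5) = x^3 + 13*x^2 + 56*x + 80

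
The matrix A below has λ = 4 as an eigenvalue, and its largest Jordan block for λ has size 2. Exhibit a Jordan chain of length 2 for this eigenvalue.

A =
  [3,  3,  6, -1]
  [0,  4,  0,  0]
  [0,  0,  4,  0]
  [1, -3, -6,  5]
A Jordan chain for λ = 4 of length 2:
v_1 = (-1, 0, 0, 1)ᵀ
v_2 = (1, 0, 0, 0)ᵀ

Let N = A − (4)·I. We want v_2 with N^2 v_2 = 0 but N^1 v_2 ≠ 0; then v_{j-1} := N · v_j for j = 2, …, 2.

Pick v_2 = (1, 0, 0, 0)ᵀ.
Then v_1 = N · v_2 = (-1, 0, 0, 1)ᵀ.

Sanity check: (A − (4)·I) v_1 = (0, 0, 0, 0)ᵀ = 0. ✓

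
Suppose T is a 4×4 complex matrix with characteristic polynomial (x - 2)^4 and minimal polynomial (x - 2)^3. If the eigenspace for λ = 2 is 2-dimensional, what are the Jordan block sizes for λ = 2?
Block sizes for λ = 2: [3, 1]

Step 1 — from the characteristic polynomial, algebraic multiplicity of λ = 2 is 4. From dim ker(T − (2)·I) = 2, there are exactly 2 Jordan blocks for λ = 2.
Step 2 — from the minimal polynomial, the factor (x − 2)^3 tells us the largest block for λ = 2 has size 3.
Step 3 — with total size 4, 2 blocks, and largest block 3, the block sizes (in nonincreasing order) are [3, 1].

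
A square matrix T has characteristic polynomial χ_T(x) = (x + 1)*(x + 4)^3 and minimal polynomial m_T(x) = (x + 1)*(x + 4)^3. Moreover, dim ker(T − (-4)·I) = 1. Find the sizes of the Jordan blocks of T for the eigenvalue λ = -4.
Block sizes for λ = -4: [3]

Step 1 — from the characteristic polynomial, algebraic multiplicity of λ = -4 is 3. From dim ker(T − (-4)·I) = 1, there are exactly 1 Jordan blocks for λ = -4.
Step 2 — from the minimal polynomial, the factor (x + 4)^3 tells us the largest block for λ = -4 has size 3.
Step 3 — with total size 3, 1 blocks, and largest block 3, the block sizes (in nonincreasing order) are [3].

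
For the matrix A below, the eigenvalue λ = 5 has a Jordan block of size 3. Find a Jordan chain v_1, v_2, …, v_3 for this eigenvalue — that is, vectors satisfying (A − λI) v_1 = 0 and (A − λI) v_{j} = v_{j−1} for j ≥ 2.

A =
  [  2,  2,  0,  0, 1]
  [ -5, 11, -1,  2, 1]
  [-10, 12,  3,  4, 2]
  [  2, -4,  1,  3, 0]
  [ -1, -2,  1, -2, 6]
A Jordan chain for λ = 5 of length 3:
v_1 = (-2, -2, -4, 0, -2)ᵀ
v_2 = (-3, -5, -10, 2, -1)ᵀ
v_3 = (1, 0, 0, 0, 0)ᵀ

Let N = A − (5)·I. We want v_3 with N^3 v_3 = 0 but N^2 v_3 ≠ 0; then v_{j-1} := N · v_j for j = 3, …, 2.

Pick v_3 = (1, 0, 0, 0, 0)ᵀ.
Then v_2 = N · v_3 = (-3, -5, -10, 2, -1)ᵀ.
Then v_1 = N · v_2 = (-2, -2, -4, 0, -2)ᵀ.

Sanity check: (A − (5)·I) v_1 = (0, 0, 0, 0, 0)ᵀ = 0. ✓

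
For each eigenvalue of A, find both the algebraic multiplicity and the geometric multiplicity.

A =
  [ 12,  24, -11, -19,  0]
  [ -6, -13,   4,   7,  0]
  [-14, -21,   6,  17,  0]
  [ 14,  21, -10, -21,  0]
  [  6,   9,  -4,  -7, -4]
λ = -4: alg = 5, geom = 3

Step 1 — factor the characteristic polynomial to read off the algebraic multiplicities:
  χ_A(x) = (x + 4)^5

Step 2 — compute geometric multiplicities via the rank-nullity identity g(λ) = n − rank(A − λI):
  rank(A − (-4)·I) = 2, so dim ker(A − (-4)·I) = n − 2 = 3

Summary:
  λ = -4: algebraic multiplicity = 5, geometric multiplicity = 3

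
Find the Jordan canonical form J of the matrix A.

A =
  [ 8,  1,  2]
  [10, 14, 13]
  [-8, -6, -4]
J_3(6)

The characteristic polynomial is
  det(x·I − A) = x^3 - 18*x^2 + 108*x - 216 = (x - 6)^3

Eigenvalues and multiplicities (the geometric multiplicity of λ is n − rank(A − λI), which equals the number of Jordan blocks for λ):
  λ = 6: algebraic multiplicity = 3, geometric multiplicity = 1

Determining the block sizes for each eigenvalue:
  λ = 6: one block (gm = 1), so the single block has size am = 3 → block sizes [3]

Assembling the blocks gives a Jordan form
J =
  [6, 1, 0]
  [0, 6, 1]
  [0, 0, 6]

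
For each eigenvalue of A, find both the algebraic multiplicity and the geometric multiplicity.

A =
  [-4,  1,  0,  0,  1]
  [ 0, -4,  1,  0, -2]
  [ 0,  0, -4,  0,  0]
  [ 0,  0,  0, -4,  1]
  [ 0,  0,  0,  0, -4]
λ = -4: alg = 5, geom = 2

Step 1 — factor the characteristic polynomial to read off the algebraic multiplicities:
  χ_A(x) = (x + 4)^5

Step 2 — compute geometric multiplicities via the rank-nullity identity g(λ) = n − rank(A − λI):
  rank(A − (-4)·I) = 3, so dim ker(A − (-4)·I) = n − 3 = 2

Summary:
  λ = -4: algebraic multiplicity = 5, geometric multiplicity = 2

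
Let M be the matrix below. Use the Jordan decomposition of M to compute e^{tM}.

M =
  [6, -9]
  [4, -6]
e^{tM} =
  [6*t + 1, -9*t]
  [4*t, 1 - 6*t]

Strategy: write M = P · J · P⁻¹ where J is a Jordan canonical form, so e^{tM} = P · e^{tJ} · P⁻¹, and e^{tJ} can be computed block-by-block.

M has Jordan form
J =
  [0, 1]
  [0, 0]
(up to reordering of blocks).

Per-block formulas:
  For a 2×2 Jordan block J_2(0): exp(t · J_2(0)) = e^(0t)·(I + t·N), where N is the 2×2 nilpotent shift.

After assembling e^{tJ} and conjugating by P, we get:

e^{tM} =
  [6*t + 1, -9*t]
  [4*t, 1 - 6*t]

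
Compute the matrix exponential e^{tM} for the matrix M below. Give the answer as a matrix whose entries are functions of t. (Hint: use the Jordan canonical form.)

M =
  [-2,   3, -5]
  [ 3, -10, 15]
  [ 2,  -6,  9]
e^{tM} =
  [-t*exp(-t) + exp(-t), 3*t*exp(-t), -5*t*exp(-t)]
  [3*t*exp(-t), -9*t*exp(-t) + exp(-t), 15*t*exp(-t)]
  [2*t*exp(-t), -6*t*exp(-t), 10*t*exp(-t) + exp(-t)]

Strategy: write M = P · J · P⁻¹ where J is a Jordan canonical form, so e^{tM} = P · e^{tJ} · P⁻¹, and e^{tJ} can be computed block-by-block.

M has Jordan form
J =
  [-1,  1,  0]
  [ 0, -1,  0]
  [ 0,  0, -1]
(up to reordering of blocks).

Per-block formulas:
  For a 2×2 Jordan block J_2(-1): exp(t · J_2(-1)) = e^(-1t)·(I + t·N), where N is the 2×2 nilpotent shift.
  For a 1×1 block at λ = -1: exp(t · [-1]) = [e^(-1t)].

After assembling e^{tJ} and conjugating by P, we get:

e^{tM} =
  [-t*exp(-t) + exp(-t), 3*t*exp(-t), -5*t*exp(-t)]
  [3*t*exp(-t), -9*t*exp(-t) + exp(-t), 15*t*exp(-t)]
  [2*t*exp(-t), -6*t*exp(-t), 10*t*exp(-t) + exp(-t)]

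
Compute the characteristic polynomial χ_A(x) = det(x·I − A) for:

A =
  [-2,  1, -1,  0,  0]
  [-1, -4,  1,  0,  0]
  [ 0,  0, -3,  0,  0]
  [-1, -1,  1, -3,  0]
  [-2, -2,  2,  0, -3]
x^5 + 15*x^4 + 90*x^3 + 270*x^2 + 405*x + 243

Expanding det(x·I − A) (e.g. by cofactor expansion or by noting that A is similar to its Jordan form J, which has the same characteristic polynomial as A) gives
  χ_A(x) = x^5 + 15*x^4 + 90*x^3 + 270*x^2 + 405*x + 243
which factors as (x + 3)^5. The eigenvalues (with algebraic multiplicities) are λ = -3 with multiplicity 5.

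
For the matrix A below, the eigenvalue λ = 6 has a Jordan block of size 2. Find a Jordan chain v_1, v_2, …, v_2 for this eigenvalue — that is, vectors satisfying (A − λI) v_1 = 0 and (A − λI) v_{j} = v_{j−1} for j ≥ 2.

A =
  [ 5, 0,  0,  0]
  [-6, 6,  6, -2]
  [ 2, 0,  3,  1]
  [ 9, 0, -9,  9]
A Jordan chain for λ = 6 of length 2:
v_1 = (0, 6, -3, -9)ᵀ
v_2 = (0, 0, 1, 0)ᵀ

Let N = A − (6)·I. We want v_2 with N^2 v_2 = 0 but N^1 v_2 ≠ 0; then v_{j-1} := N · v_j for j = 2, …, 2.

Pick v_2 = (0, 0, 1, 0)ᵀ.
Then v_1 = N · v_2 = (0, 6, -3, -9)ᵀ.

Sanity check: (A − (6)·I) v_1 = (0, 0, 0, 0)ᵀ = 0. ✓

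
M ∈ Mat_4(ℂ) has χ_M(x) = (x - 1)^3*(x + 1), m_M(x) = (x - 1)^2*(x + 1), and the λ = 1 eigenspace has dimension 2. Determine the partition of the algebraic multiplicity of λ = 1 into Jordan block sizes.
Block sizes for λ = 1: [2, 1]

Step 1 — from the characteristic polynomial, algebraic multiplicity of λ = 1 is 3. From dim ker(M − (1)·I) = 2, there are exactly 2 Jordan blocks for λ = 1.
Step 2 — from the minimal polynomial, the factor (x − 1)^2 tells us the largest block for λ = 1 has size 2.
Step 3 — with total size 3, 2 blocks, and largest block 2, the block sizes (in nonincreasing order) are [2, 1].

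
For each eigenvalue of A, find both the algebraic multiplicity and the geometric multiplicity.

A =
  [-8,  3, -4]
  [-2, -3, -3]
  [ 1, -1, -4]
λ = -5: alg = 3, geom = 1

Step 1 — factor the characteristic polynomial to read off the algebraic multiplicities:
  χ_A(x) = (x + 5)^3

Step 2 — compute geometric multiplicities via the rank-nullity identity g(λ) = n − rank(A − λI):
  rank(A − (-5)·I) = 2, so dim ker(A − (-5)·I) = n − 2 = 1

Summary:
  λ = -5: algebraic multiplicity = 3, geometric multiplicity = 1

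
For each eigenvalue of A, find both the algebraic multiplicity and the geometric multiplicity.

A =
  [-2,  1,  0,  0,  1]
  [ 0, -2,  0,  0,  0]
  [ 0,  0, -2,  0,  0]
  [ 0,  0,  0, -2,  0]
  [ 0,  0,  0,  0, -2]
λ = -2: alg = 5, geom = 4

Step 1 — factor the characteristic polynomial to read off the algebraic multiplicities:
  χ_A(x) = (x + 2)^5

Step 2 — compute geometric multiplicities via the rank-nullity identity g(λ) = n − rank(A − λI):
  rank(A − (-2)·I) = 1, so dim ker(A − (-2)·I) = n − 1 = 4

Summary:
  λ = -2: algebraic multiplicity = 5, geometric multiplicity = 4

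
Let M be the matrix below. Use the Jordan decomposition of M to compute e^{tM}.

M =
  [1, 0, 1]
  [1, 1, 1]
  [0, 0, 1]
e^{tM} =
  [exp(t), 0, t*exp(t)]
  [t*exp(t), exp(t), t^2*exp(t)/2 + t*exp(t)]
  [0, 0, exp(t)]

Strategy: write M = P · J · P⁻¹ where J is a Jordan canonical form, so e^{tM} = P · e^{tJ} · P⁻¹, and e^{tJ} can be computed block-by-block.

M has Jordan form
J =
  [1, 1, 0]
  [0, 1, 1]
  [0, 0, 1]
(up to reordering of blocks).

Per-block formulas:
  For a 3×3 Jordan block J_3(1): exp(t · J_3(1)) = e^(1t)·(I + t·N + (t^2/2)·N^2), where N is the 3×3 nilpotent shift.

After assembling e^{tJ} and conjugating by P, we get:

e^{tM} =
  [exp(t), 0, t*exp(t)]
  [t*exp(t), exp(t), t^2*exp(t)/2 + t*exp(t)]
  [0, 0, exp(t)]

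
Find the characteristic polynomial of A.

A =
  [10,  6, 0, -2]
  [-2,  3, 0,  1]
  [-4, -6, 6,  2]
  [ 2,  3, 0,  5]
x^4 - 24*x^3 + 216*x^2 - 864*x + 1296

Expanding det(x·I − A) (e.g. by cofactor expansion or by noting that A is similar to its Jordan form J, which has the same characteristic polynomial as A) gives
  χ_A(x) = x^4 - 24*x^3 + 216*x^2 - 864*x + 1296
which factors as (x - 6)^4. The eigenvalues (with algebraic multiplicities) are λ = 6 with multiplicity 4.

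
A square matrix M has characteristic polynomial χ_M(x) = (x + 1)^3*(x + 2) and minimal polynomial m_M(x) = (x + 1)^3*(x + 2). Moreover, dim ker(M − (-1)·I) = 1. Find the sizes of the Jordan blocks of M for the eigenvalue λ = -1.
Block sizes for λ = -1: [3]

Step 1 — from the characteristic polynomial, algebraic multiplicity of λ = -1 is 3. From dim ker(M − (-1)·I) = 1, there are exactly 1 Jordan blocks for λ = -1.
Step 2 — from the minimal polynomial, the factor (x + 1)^3 tells us the largest block for λ = -1 has size 3.
Step 3 — with total size 3, 1 blocks, and largest block 3, the block sizes (in nonincreasing order) are [3].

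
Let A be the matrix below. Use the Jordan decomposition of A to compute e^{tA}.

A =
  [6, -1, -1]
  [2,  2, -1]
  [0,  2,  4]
e^{tA} =
  [t^2*exp(4*t) + 2*t*exp(4*t) + exp(4*t), -t^2*exp(4*t) - t*exp(4*t), -t^2*exp(4*t)/2 - t*exp(4*t)]
  [2*t*exp(4*t), -2*t*exp(4*t) + exp(4*t), -t*exp(4*t)]
  [2*t^2*exp(4*t), -2*t^2*exp(4*t) + 2*t*exp(4*t), -t^2*exp(4*t) + exp(4*t)]

Strategy: write A = P · J · P⁻¹ where J is a Jordan canonical form, so e^{tA} = P · e^{tJ} · P⁻¹, and e^{tJ} can be computed block-by-block.

A has Jordan form
J =
  [4, 1, 0]
  [0, 4, 1]
  [0, 0, 4]
(up to reordering of blocks).

Per-block formulas:
  For a 3×3 Jordan block J_3(4): exp(t · J_3(4)) = e^(4t)·(I + t·N + (t^2/2)·N^2), where N is the 3×3 nilpotent shift.

After assembling e^{tJ} and conjugating by P, we get:

e^{tA} =
  [t^2*exp(4*t) + 2*t*exp(4*t) + exp(4*t), -t^2*exp(4*t) - t*exp(4*t), -t^2*exp(4*t)/2 - t*exp(4*t)]
  [2*t*exp(4*t), -2*t*exp(4*t) + exp(4*t), -t*exp(4*t)]
  [2*t^2*exp(4*t), -2*t^2*exp(4*t) + 2*t*exp(4*t), -t^2*exp(4*t) + exp(4*t)]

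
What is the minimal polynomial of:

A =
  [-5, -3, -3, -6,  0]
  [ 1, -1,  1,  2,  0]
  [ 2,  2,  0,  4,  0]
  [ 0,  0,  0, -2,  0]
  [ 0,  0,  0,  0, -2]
x^2 + 4*x + 4

The characteristic polynomial is χ_A(x) = (x + 2)^5, so the eigenvalues are known. The minimal polynomial is
  m_A(x) = Π_λ (x − λ)^{k_λ}
where k_λ is the size of the *largest* Jordan block for λ (equivalently, the smallest k with (A − λI)^k v = 0 for every generalised eigenvector v of λ).

  λ = -2: largest Jordan block has size 2, contributing (x + 2)^2

So m_A(x) = (x + 2)^2 = x^2 + 4*x + 4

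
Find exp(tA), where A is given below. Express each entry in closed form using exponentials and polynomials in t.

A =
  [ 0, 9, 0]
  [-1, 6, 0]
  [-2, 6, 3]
e^{tA} =
  [-3*t*exp(3*t) + exp(3*t), 9*t*exp(3*t), 0]
  [-t*exp(3*t), 3*t*exp(3*t) + exp(3*t), 0]
  [-2*t*exp(3*t), 6*t*exp(3*t), exp(3*t)]

Strategy: write A = P · J · P⁻¹ where J is a Jordan canonical form, so e^{tA} = P · e^{tJ} · P⁻¹, and e^{tJ} can be computed block-by-block.

A has Jordan form
J =
  [3, 1, 0]
  [0, 3, 0]
  [0, 0, 3]
(up to reordering of blocks).

Per-block formulas:
  For a 1×1 block at λ = 3: exp(t · [3]) = [e^(3t)].
  For a 2×2 Jordan block J_2(3): exp(t · J_2(3)) = e^(3t)·(I + t·N), where N is the 2×2 nilpotent shift.

After assembling e^{tJ} and conjugating by P, we get:

e^{tA} =
  [-3*t*exp(3*t) + exp(3*t), 9*t*exp(3*t), 0]
  [-t*exp(3*t), 3*t*exp(3*t) + exp(3*t), 0]
  [-2*t*exp(3*t), 6*t*exp(3*t), exp(3*t)]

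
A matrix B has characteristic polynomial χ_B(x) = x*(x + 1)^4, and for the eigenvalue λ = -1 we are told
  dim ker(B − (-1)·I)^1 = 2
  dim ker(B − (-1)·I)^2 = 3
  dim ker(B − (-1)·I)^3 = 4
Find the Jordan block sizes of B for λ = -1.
Block sizes for λ = -1: [3, 1]

From the dimensions of kernels of powers, the number of Jordan blocks of size at least j is d_j − d_{j−1} where d_j = dim ker(N^j) (with d_0 = 0). Computing the differences gives [2, 1, 1].
The number of blocks of size exactly k is (#blocks of size ≥ k) − (#blocks of size ≥ k + 1), so the partition is: 1 block(s) of size 1, 1 block(s) of size 3.
In nonincreasing order the block sizes are [3, 1].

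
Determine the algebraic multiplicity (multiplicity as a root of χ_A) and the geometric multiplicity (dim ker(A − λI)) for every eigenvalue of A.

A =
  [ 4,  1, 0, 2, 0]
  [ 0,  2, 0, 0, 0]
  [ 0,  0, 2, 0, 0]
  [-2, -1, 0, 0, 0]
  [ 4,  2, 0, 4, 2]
λ = 2: alg = 5, geom = 4

Step 1 — factor the characteristic polynomial to read off the algebraic multiplicities:
  χ_A(x) = (x - 2)^5

Step 2 — compute geometric multiplicities via the rank-nullity identity g(λ) = n − rank(A − λI):
  rank(A − (2)·I) = 1, so dim ker(A − (2)·I) = n − 1 = 4

Summary:
  λ = 2: algebraic multiplicity = 5, geometric multiplicity = 4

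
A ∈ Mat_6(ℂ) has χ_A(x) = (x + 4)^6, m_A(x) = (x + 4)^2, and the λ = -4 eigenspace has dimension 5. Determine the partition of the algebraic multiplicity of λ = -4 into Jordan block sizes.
Block sizes for λ = -4: [2, 1, 1, 1, 1]

Step 1 — from the characteristic polynomial, algebraic multiplicity of λ = -4 is 6. From dim ker(A − (-4)·I) = 5, there are exactly 5 Jordan blocks for λ = -4.
Step 2 — from the minimal polynomial, the factor (x + 4)^2 tells us the largest block for λ = -4 has size 2.
Step 3 — with total size 6, 5 blocks, and largest block 2, the block sizes (in nonincreasing order) are [2, 1, 1, 1, 1].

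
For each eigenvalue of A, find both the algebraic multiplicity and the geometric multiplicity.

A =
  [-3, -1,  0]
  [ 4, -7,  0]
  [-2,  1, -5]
λ = -5: alg = 3, geom = 2

Step 1 — factor the characteristic polynomial to read off the algebraic multiplicities:
  χ_A(x) = (x + 5)^3

Step 2 — compute geometric multiplicities via the rank-nullity identity g(λ) = n − rank(A − λI):
  rank(A − (-5)·I) = 1, so dim ker(A − (-5)·I) = n − 1 = 2

Summary:
  λ = -5: algebraic multiplicity = 3, geometric multiplicity = 2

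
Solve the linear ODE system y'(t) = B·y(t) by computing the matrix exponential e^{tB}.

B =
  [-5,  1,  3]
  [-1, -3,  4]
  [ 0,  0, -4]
e^{tB} =
  [-t*exp(-4*t) + exp(-4*t), t*exp(-4*t), t^2*exp(-4*t)/2 + 3*t*exp(-4*t)]
  [-t*exp(-4*t), t*exp(-4*t) + exp(-4*t), t^2*exp(-4*t)/2 + 4*t*exp(-4*t)]
  [0, 0, exp(-4*t)]

Strategy: write B = P · J · P⁻¹ where J is a Jordan canonical form, so e^{tB} = P · e^{tJ} · P⁻¹, and e^{tJ} can be computed block-by-block.

B has Jordan form
J =
  [-4,  1,  0]
  [ 0, -4,  1]
  [ 0,  0, -4]
(up to reordering of blocks).

Per-block formulas:
  For a 3×3 Jordan block J_3(-4): exp(t · J_3(-4)) = e^(-4t)·(I + t·N + (t^2/2)·N^2), where N is the 3×3 nilpotent shift.

After assembling e^{tJ} and conjugating by P, we get:

e^{tB} =
  [-t*exp(-4*t) + exp(-4*t), t*exp(-4*t), t^2*exp(-4*t)/2 + 3*t*exp(-4*t)]
  [-t*exp(-4*t), t*exp(-4*t) + exp(-4*t), t^2*exp(-4*t)/2 + 4*t*exp(-4*t)]
  [0, 0, exp(-4*t)]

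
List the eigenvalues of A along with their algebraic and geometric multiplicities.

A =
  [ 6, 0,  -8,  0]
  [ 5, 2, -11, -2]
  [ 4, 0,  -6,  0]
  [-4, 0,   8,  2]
λ = -2: alg = 1, geom = 1; λ = 2: alg = 3, geom = 2

Step 1 — factor the characteristic polynomial to read off the algebraic multiplicities:
  χ_A(x) = (x - 2)^3*(x + 2)

Step 2 — compute geometric multiplicities via the rank-nullity identity g(λ) = n − rank(A − λI):
  rank(A − (-2)·I) = 3, so dim ker(A − (-2)·I) = n − 3 = 1
  rank(A − (2)·I) = 2, so dim ker(A − (2)·I) = n − 2 = 2

Summary:
  λ = -2: algebraic multiplicity = 1, geometric multiplicity = 1
  λ = 2: algebraic multiplicity = 3, geometric multiplicity = 2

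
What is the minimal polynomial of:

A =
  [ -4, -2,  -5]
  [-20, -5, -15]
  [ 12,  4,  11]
x^3 - 2*x^2 + x

The characteristic polynomial is χ_A(x) = x*(x - 1)^2, so the eigenvalues are known. The minimal polynomial is
  m_A(x) = Π_λ (x − λ)^{k_λ}
where k_λ is the size of the *largest* Jordan block for λ (equivalently, the smallest k with (A − λI)^k v = 0 for every generalised eigenvector v of λ).

  λ = 0: largest Jordan block has size 1, contributing (x − 0)
  λ = 1: largest Jordan block has size 2, contributing (x − 1)^2

So m_A(x) = x*(x - 1)^2 = x^3 - 2*x^2 + x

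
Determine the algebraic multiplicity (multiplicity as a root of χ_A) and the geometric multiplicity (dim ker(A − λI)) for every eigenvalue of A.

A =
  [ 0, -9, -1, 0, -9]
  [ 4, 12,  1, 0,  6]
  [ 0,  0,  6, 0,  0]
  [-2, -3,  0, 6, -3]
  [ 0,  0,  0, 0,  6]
λ = 6: alg = 5, geom = 3

Step 1 — factor the characteristic polynomial to read off the algebraic multiplicities:
  χ_A(x) = (x - 6)^5

Step 2 — compute geometric multiplicities via the rank-nullity identity g(λ) = n − rank(A − λI):
  rank(A − (6)·I) = 2, so dim ker(A − (6)·I) = n − 2 = 3

Summary:
  λ = 6: algebraic multiplicity = 5, geometric multiplicity = 3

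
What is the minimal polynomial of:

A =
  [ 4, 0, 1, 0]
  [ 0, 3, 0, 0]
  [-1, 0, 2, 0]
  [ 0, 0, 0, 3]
x^2 - 6*x + 9

The characteristic polynomial is χ_A(x) = (x - 3)^4, so the eigenvalues are known. The minimal polynomial is
  m_A(x) = Π_λ (x − λ)^{k_λ}
where k_λ is the size of the *largest* Jordan block for λ (equivalently, the smallest k with (A − λI)^k v = 0 for every generalised eigenvector v of λ).

  λ = 3: largest Jordan block has size 2, contributing (x − 3)^2

So m_A(x) = (x - 3)^2 = x^2 - 6*x + 9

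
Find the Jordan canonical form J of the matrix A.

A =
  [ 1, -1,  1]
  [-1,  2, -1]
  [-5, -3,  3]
J_3(2)

The characteristic polynomial is
  det(x·I − A) = x^3 - 6*x^2 + 12*x - 8 = (x - 2)^3

Eigenvalues and multiplicities (the geometric multiplicity of λ is n − rank(A − λI), which equals the number of Jordan blocks for λ):
  λ = 2: algebraic multiplicity = 3, geometric multiplicity = 1

Determining the block sizes for each eigenvalue:
  λ = 2: one block (gm = 1), so the single block has size am = 3 → block sizes [3]

Assembling the blocks gives a Jordan form
J =
  [2, 1, 0]
  [0, 2, 1]
  [0, 0, 2]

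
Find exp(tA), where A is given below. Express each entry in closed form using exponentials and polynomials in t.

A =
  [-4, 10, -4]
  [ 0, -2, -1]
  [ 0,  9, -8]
e^{tA} =
  [exp(-4*t), 6*t*exp(-5*t) + 4*exp(-4*t) - 4*exp(-5*t), -2*t*exp(-5*t) - 2*exp(-4*t) + 2*exp(-5*t)]
  [0, 3*t*exp(-5*t) + exp(-5*t), -t*exp(-5*t)]
  [0, 9*t*exp(-5*t), -3*t*exp(-5*t) + exp(-5*t)]

Strategy: write A = P · J · P⁻¹ where J is a Jordan canonical form, so e^{tA} = P · e^{tJ} · P⁻¹, and e^{tJ} can be computed block-by-block.

A has Jordan form
J =
  [-5,  1,  0]
  [ 0, -5,  0]
  [ 0,  0, -4]
(up to reordering of blocks).

Per-block formulas:
  For a 1×1 block at λ = -4: exp(t · [-4]) = [e^(-4t)].
  For a 2×2 Jordan block J_2(-5): exp(t · J_2(-5)) = e^(-5t)·(I + t·N), where N is the 2×2 nilpotent shift.

After assembling e^{tJ} and conjugating by P, we get:

e^{tA} =
  [exp(-4*t), 6*t*exp(-5*t) + 4*exp(-4*t) - 4*exp(-5*t), -2*t*exp(-5*t) - 2*exp(-4*t) + 2*exp(-5*t)]
  [0, 3*t*exp(-5*t) + exp(-5*t), -t*exp(-5*t)]
  [0, 9*t*exp(-5*t), -3*t*exp(-5*t) + exp(-5*t)]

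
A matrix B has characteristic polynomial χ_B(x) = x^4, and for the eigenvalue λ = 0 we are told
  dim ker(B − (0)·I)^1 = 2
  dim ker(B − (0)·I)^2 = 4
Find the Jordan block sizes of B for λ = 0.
Block sizes for λ = 0: [2, 2]

From the dimensions of kernels of powers, the number of Jordan blocks of size at least j is d_j − d_{j−1} where d_j = dim ker(N^j) (with d_0 = 0). Computing the differences gives [2, 2].
The number of blocks of size exactly k is (#blocks of size ≥ k) − (#blocks of size ≥ k + 1), so the partition is: 2 block(s) of size 2.
In nonincreasing order the block sizes are [2, 2].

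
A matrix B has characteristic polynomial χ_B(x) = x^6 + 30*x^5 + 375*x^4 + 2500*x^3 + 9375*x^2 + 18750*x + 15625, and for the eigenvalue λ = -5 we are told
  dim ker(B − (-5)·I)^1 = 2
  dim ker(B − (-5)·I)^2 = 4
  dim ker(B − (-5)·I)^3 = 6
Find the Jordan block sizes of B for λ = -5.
Block sizes for λ = -5: [3, 3]

From the dimensions of kernels of powers, the number of Jordan blocks of size at least j is d_j − d_{j−1} where d_j = dim ker(N^j) (with d_0 = 0). Computing the differences gives [2, 2, 2].
The number of blocks of size exactly k is (#blocks of size ≥ k) − (#blocks of size ≥ k + 1), so the partition is: 2 block(s) of size 3.
In nonincreasing order the block sizes are [3, 3].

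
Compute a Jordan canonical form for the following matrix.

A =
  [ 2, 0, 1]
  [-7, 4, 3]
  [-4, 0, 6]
J_3(4)

The characteristic polynomial is
  det(x·I − A) = x^3 - 12*x^2 + 48*x - 64 = (x - 4)^3

Eigenvalues and multiplicities (the geometric multiplicity of λ is n − rank(A − λI), which equals the number of Jordan blocks for λ):
  λ = 4: algebraic multiplicity = 3, geometric multiplicity = 1

Determining the block sizes for each eigenvalue:
  λ = 4: one block (gm = 1), so the single block has size am = 3 → block sizes [3]

Assembling the blocks gives a Jordan form
J =
  [4, 1, 0]
  [0, 4, 1]
  [0, 0, 4]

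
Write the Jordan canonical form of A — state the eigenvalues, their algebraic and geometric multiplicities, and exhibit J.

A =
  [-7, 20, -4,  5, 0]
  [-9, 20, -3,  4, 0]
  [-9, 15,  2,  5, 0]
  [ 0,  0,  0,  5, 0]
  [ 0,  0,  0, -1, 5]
J_2(5) ⊕ J_2(5) ⊕ J_1(5)

The characteristic polynomial is
  det(x·I − A) = x^5 - 25*x^4 + 250*x^3 - 1250*x^2 + 3125*x - 3125 = (x - 5)^5

Eigenvalues and multiplicities (the geometric multiplicity of λ is n − rank(A − λI), which equals the number of Jordan blocks for λ):
  λ = 5: algebraic multiplicity = 5, geometric multiplicity = 3

Determining the block sizes for each eigenvalue:
  λ = 5: with am = 5 and gm = 3, the partition is not yet determined (e.g. several partitions of 5 into 3 parts exist). Let N = A − (5)·I. Computing rank(N^1) = 2, rank(N^2) = 0; the number of blocks of size ≥ j is rank(N^{j−1}) − rank(N^j), giving [3, 2]. So we have 2 block(s) of size 2, 1 block(s) of size 1 → block sizes [2, 2, 1]

Assembling the blocks gives a Jordan form
J =
  [5, 1, 0, 0, 0]
  [0, 5, 0, 0, 0]
  [0, 0, 5, 1, 0]
  [0, 0, 0, 5, 0]
  [0, 0, 0, 0, 5]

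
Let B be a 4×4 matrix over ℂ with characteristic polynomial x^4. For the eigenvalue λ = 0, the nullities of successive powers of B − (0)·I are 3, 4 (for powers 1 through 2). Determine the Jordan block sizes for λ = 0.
Block sizes for λ = 0: [2, 1, 1]

From the dimensions of kernels of powers, the number of Jordan blocks of size at least j is d_j − d_{j−1} where d_j = dim ker(N^j) (with d_0 = 0). Computing the differences gives [3, 1].
The number of blocks of size exactly k is (#blocks of size ≥ k) − (#blocks of size ≥ k + 1), so the partition is: 2 block(s) of size 1, 1 block(s) of size 2.
In nonincreasing order the block sizes are [2, 1, 1].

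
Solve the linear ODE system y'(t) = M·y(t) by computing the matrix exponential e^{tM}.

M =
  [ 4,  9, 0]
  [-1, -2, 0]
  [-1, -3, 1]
e^{tM} =
  [3*t*exp(t) + exp(t), 9*t*exp(t), 0]
  [-t*exp(t), -3*t*exp(t) + exp(t), 0]
  [-t*exp(t), -3*t*exp(t), exp(t)]

Strategy: write M = P · J · P⁻¹ where J is a Jordan canonical form, so e^{tM} = P · e^{tJ} · P⁻¹, and e^{tJ} can be computed block-by-block.

M has Jordan form
J =
  [1, 1, 0]
  [0, 1, 0]
  [0, 0, 1]
(up to reordering of blocks).

Per-block formulas:
  For a 2×2 Jordan block J_2(1): exp(t · J_2(1)) = e^(1t)·(I + t·N), where N is the 2×2 nilpotent shift.
  For a 1×1 block at λ = 1: exp(t · [1]) = [e^(1t)].

After assembling e^{tJ} and conjugating by P, we get:

e^{tM} =
  [3*t*exp(t) + exp(t), 9*t*exp(t), 0]
  [-t*exp(t), -3*t*exp(t) + exp(t), 0]
  [-t*exp(t), -3*t*exp(t), exp(t)]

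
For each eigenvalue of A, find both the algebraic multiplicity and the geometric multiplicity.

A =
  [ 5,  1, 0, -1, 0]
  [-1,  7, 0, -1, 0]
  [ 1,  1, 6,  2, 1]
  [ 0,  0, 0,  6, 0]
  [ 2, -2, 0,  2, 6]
λ = 6: alg = 5, geom = 3

Step 1 — factor the characteristic polynomial to read off the algebraic multiplicities:
  χ_A(x) = (x - 6)^5

Step 2 — compute geometric multiplicities via the rank-nullity identity g(λ) = n − rank(A − λI):
  rank(A − (6)·I) = 2, so dim ker(A − (6)·I) = n − 2 = 3

Summary:
  λ = 6: algebraic multiplicity = 5, geometric multiplicity = 3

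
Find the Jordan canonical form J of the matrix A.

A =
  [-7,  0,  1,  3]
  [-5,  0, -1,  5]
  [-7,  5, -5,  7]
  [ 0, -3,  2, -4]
J_3(-4) ⊕ J_1(-4)

The characteristic polynomial is
  det(x·I − A) = x^4 + 16*x^3 + 96*x^2 + 256*x + 256 = (x + 4)^4

Eigenvalues and multiplicities (the geometric multiplicity of λ is n − rank(A − λI), which equals the number of Jordan blocks for λ):
  λ = -4: algebraic multiplicity = 4, geometric multiplicity = 2

Determining the block sizes for each eigenvalue:
  λ = -4: with am = 4 and gm = 2, the partition is not yet determined (e.g. several partitions of 4 into 2 parts exist). Let N = A − (-4)·I. Computing rank(N^1) = 2, rank(N^2) = 1, rank(N^3) = 0; the number of blocks of size ≥ j is rank(N^{j−1}) − rank(N^j), giving [2, 1, 1]. So we have 1 block(s) of size 3, 1 block(s) of size 1 → block sizes [3, 1]

Assembling the blocks gives a Jordan form
J =
  [-4,  1,  0,  0]
  [ 0, -4,  1,  0]
  [ 0,  0, -4,  0]
  [ 0,  0,  0, -4]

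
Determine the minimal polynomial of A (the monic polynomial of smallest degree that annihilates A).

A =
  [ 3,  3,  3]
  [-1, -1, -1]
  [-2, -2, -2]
x^2

The characteristic polynomial is χ_A(x) = x^3, so the eigenvalues are known. The minimal polynomial is
  m_A(x) = Π_λ (x − λ)^{k_λ}
where k_λ is the size of the *largest* Jordan block for λ (equivalently, the smallest k with (A − λI)^k v = 0 for every generalised eigenvector v of λ).

  λ = 0: largest Jordan block has size 2, contributing (x − 0)^2

So m_A(x) = x^2 = x^2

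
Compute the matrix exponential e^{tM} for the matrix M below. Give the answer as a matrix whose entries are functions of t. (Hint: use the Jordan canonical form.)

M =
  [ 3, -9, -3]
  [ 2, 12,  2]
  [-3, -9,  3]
e^{tM} =
  [-3*t*exp(6*t) + exp(6*t), -9*t*exp(6*t), -3*t*exp(6*t)]
  [2*t*exp(6*t), 6*t*exp(6*t) + exp(6*t), 2*t*exp(6*t)]
  [-3*t*exp(6*t), -9*t*exp(6*t), -3*t*exp(6*t) + exp(6*t)]

Strategy: write M = P · J · P⁻¹ where J is a Jordan canonical form, so e^{tM} = P · e^{tJ} · P⁻¹, and e^{tJ} can be computed block-by-block.

M has Jordan form
J =
  [6, 1, 0]
  [0, 6, 0]
  [0, 0, 6]
(up to reordering of blocks).

Per-block formulas:
  For a 1×1 block at λ = 6: exp(t · [6]) = [e^(6t)].
  For a 2×2 Jordan block J_2(6): exp(t · J_2(6)) = e^(6t)·(I + t·N), where N is the 2×2 nilpotent shift.

After assembling e^{tJ} and conjugating by P, we get:

e^{tM} =
  [-3*t*exp(6*t) + exp(6*t), -9*t*exp(6*t), -3*t*exp(6*t)]
  [2*t*exp(6*t), 6*t*exp(6*t) + exp(6*t), 2*t*exp(6*t)]
  [-3*t*exp(6*t), -9*t*exp(6*t), -3*t*exp(6*t) + exp(6*t)]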